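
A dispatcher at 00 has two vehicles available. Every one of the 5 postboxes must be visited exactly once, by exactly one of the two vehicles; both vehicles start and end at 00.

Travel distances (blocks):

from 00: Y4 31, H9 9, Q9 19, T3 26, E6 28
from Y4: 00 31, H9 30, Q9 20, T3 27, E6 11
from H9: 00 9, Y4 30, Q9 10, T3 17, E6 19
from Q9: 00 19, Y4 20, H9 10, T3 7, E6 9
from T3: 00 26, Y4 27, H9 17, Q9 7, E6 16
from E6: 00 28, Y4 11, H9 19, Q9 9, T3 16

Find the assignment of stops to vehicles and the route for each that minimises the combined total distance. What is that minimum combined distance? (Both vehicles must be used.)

There are 2^4 − 1 = 15 ways to divide the 5 stops into two non-empty groups. For each, the best each vehicle can do is its own shortest tour through its group:
  {Y4} + {H9, Q9, T3, E6}: 62 + 70 = 132
  {H9} + {Y4, Q9, T3, E6}: 18 + 84 = 102
  {Y4, H9} + {Q9, T3, E6}: 70 + 70 = 140
  {Q9} + {Y4, H9, T3, E6}: 38 + 84 = 122
  {Y4, Q9} + {H9, T3, E6}: 70 + 70 = 140
  {H9, Q9} + {Y4, T3, E6}: 38 + 84 = 122
  … (15 splits in total)
Best: vehicle 1 00 → H9 → 00 = 18; vehicle 2 00 → Y4 → E6 → Q9 → T3 → 00 = 84; combined 102.

Minimum combined distance: 102 blocks.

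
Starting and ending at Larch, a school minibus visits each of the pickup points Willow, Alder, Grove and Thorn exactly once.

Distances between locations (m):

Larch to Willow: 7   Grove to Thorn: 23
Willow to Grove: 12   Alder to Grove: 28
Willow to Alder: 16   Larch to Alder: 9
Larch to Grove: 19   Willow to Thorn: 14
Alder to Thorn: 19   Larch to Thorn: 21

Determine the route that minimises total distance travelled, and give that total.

Larch→Willow→Alder→Grove→Thorn→Larch: 7+16+28+23+21 = 95
Larch→Willow→Alder→Thorn→Grove→Larch: 7+16+19+23+19 = 84
Larch→Willow→Grove→Alder→Thorn→Larch: 7+12+28+19+21 = 87
Larch→Willow→Grove→Thorn→Alder→Larch: 7+12+23+19+9 = 70
Larch→Willow→Thorn→Alder→Grove→Larch: 7+14+19+28+19 = 87
Larch→Willow→Thorn→Grove→Alder→Larch: 7+14+23+28+9 = 81
Larch→Alder→Willow→Grove→Thorn→Larch: 9+16+12+23+21 = 81
Larch→Alder→Willow→Thorn→Grove→Larch: 9+16+14+23+19 = 81
Larch→Alder→Grove→Willow→Thorn→Larch: 9+28+12+14+21 = 84
Larch→Alder→Thorn→Willow→Grove→Larch: 9+19+14+12+19 = 73
Larch→Grove→Willow→Alder→Thorn→Larch: 19+12+16+19+21 = 87
Larch→Grove→Alder→Willow→Thorn→Larch: 19+28+16+14+21 = 98
The minimum is 70.
One optimal route: Larch → Willow → Grove → Thorn → Alder → Larch (or its reverse).

70 m — the shortest possible round trip.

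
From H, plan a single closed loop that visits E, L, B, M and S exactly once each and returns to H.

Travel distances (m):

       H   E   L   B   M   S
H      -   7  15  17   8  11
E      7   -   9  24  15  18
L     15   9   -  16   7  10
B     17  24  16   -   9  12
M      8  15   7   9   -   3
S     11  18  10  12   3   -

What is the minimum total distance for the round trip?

Minimum total distance: 55 m.

H→E→L→B→M→S→H: 7+9+16+9+3+11 = 55
H→E→L→B→S→M→H: 7+9+16+12+3+8 = 55
H→E→L→M→B→S→H: 7+9+7+9+12+11 = 55
H→E→L→M→S→B→H: 7+9+7+3+12+17 = 55
H→E→L→S→B→M→H: 7+9+10+12+9+8 = 55
H→E→L→S→M→B→H: 7+9+10+3+9+17 = 55
H→E→B→L→M→S→H: 7+24+16+7+3+11 = 68
H→E→B→L→S→M→H: 7+24+16+10+3+8 = 68
H→E→B→M→L→S→H: 7+24+9+7+10+11 = 68
H→E→B→M→S→L→H: 7+24+9+3+10+15 = 68
H→E→B→S→L→M→H: 7+24+12+10+7+8 = 68
H→E→B→S→M→L→H: 7+24+12+3+7+15 = 68
H→E→M→L→B→S→H: 7+15+7+16+12+11 = 68
H→E→M→L→S→B→H: 7+15+7+10+12+17 = 68
… (46 more)
The minimum is 55.
One optimal route: H → E → L → B → M → S → H (or its reverse).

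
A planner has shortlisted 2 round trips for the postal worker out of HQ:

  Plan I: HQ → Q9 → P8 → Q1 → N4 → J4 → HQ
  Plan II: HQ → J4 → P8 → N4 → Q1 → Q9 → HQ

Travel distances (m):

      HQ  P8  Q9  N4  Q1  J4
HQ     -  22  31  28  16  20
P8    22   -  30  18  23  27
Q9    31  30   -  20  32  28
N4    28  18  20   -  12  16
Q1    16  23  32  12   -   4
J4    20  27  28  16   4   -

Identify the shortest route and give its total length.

132 m — Plan I is the shortest.

Plan I: 31 + 30 + 23 + 12 + 16 + 20 = 132
Plan II: 20 + 27 + 18 + 12 + 32 + 31 = 140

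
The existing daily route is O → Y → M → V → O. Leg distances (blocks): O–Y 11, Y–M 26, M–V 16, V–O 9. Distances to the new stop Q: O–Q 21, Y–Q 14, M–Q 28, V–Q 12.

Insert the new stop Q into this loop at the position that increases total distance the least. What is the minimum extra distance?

+16 blocks — insert Q between Y and M.

Insertion cost between consecutive stops i–j is d(i,Q) + d(Q,j) − d(i,j):
  between O and Y: 21 + 14 − 11 = 24
  between Y and M: 14 + 28 − 26 = 16
  between M and V: 28 + 12 − 16 = 24
  between V and O: 12 + 21 − 9 = 24
Cheapest insertion is between Y and M, adding 16.
New total = 62 + 16 = 78.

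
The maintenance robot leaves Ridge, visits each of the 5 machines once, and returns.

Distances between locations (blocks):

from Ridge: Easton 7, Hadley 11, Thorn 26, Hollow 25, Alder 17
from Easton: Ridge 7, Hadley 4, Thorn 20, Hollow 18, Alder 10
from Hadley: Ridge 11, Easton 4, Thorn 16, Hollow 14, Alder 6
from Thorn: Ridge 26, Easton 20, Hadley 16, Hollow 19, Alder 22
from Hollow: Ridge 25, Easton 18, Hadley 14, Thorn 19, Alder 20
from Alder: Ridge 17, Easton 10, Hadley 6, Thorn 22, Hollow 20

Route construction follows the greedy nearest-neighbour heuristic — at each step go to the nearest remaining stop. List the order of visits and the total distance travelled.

Total distance 82 blocks via the nearest-neighbour route Ridge → Easton → Hadley → Alder → Hollow → Thorn → Ridge.

From Ridge: distances to unvisited — Easton=7, Hadley=11, Alder=17, Hollow=25, Thorn=26. Nearest is Easton (7).
From Easton: distances to unvisited — Hadley=4, Alder=10, Hollow=18, Thorn=20. Nearest is Hadley (4).
From Hadley: distances to unvisited — Alder=6, Hollow=14, Thorn=16. Nearest is Alder (6).
From Alder: distances to unvisited — Hollow=20, Thorn=22. Nearest is Hollow (20).
From Hollow: distances to unvisited — Thorn=19. Nearest is Thorn (19).
Return Thorn→Ridge: 26.
Total = 7 + 4 + 6 + 20 + 19 + 26 = 82.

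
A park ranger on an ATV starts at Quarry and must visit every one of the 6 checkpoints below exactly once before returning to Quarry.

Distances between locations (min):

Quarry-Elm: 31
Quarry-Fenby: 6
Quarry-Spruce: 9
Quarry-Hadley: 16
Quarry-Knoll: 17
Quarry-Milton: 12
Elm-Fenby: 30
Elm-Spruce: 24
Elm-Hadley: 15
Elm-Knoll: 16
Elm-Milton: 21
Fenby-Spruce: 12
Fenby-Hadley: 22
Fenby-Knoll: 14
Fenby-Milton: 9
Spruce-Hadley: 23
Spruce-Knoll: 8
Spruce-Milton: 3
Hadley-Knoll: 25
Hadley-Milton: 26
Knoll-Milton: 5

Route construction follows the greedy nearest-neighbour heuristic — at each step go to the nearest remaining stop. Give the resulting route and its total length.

At Quarry the remaining stops are Fenby 6, Spruce 9, Milton 12, Hadley 16, Knoll 17, Elm 31; go to Fenby.
At Fenby the remaining stops are Milton 9, Spruce 12, Knoll 14, Hadley 22, Elm 30; go to Milton.
At Milton the remaining stops are Spruce 3, Knoll 5, Elm 21, Hadley 26; go to Spruce.
At Spruce the remaining stops are Knoll 8, Hadley 23, Elm 24; go to Knoll.
At Knoll the remaining stops are Elm 16, Hadley 25; go to Elm.
At Elm the remaining stops are Hadley 15; go to Hadley.
Return Hadley→Quarry: 16.
Total = 6 + 9 + 3 + 8 + 16 + 15 + 16 = 73.

Nearest-neighbour total = 73 min; route Quarry → Fenby → Milton → Spruce → Knoll → Elm → Hadley → Quarry.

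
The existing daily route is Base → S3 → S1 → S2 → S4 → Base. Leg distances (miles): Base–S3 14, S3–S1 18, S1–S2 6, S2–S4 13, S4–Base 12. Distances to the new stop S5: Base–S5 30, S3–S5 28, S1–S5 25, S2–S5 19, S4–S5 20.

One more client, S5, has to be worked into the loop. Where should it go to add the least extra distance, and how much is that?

+26 miles — insert S5 between S2 and S4.

Insertion cost between consecutive stops i–j is d(i,S5) + d(S5,j) − d(i,j):
  between Base and S3: 30 + 28 − 14 = 44
  between S3 and S1: 28 + 25 − 18 = 35
  between S1 and S2: 25 + 19 − 6 = 38
  between S2 and S4: 19 + 20 − 13 = 26
  between S4 and Base: 20 + 30 − 12 = 38
Cheapest insertion is between S2 and S4, adding 26.
New total = 63 + 26 = 89.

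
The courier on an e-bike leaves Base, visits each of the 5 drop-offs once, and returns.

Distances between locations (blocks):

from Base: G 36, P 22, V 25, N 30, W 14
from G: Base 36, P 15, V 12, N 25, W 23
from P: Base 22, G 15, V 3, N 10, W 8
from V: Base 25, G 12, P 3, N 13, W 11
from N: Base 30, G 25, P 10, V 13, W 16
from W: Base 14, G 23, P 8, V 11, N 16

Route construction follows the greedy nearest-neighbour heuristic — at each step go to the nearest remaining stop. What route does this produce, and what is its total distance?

At Base the remaining stops are W 14, P 22, V 25, N 30, G 36; go to W.
At W the remaining stops are P 8, V 11, N 16, G 23; go to P.
At P the remaining stops are V 3, N 10, G 15; go to V.
At V the remaining stops are G 12, N 13; go to G.
At G the remaining stops are N 25; go to N.
Return N→Base: 30.
Total = 14 + 8 + 3 + 12 + 25 + 30 = 92.

Nearest-neighbour total = 92 blocks; route Base → W → P → V → G → N → Base.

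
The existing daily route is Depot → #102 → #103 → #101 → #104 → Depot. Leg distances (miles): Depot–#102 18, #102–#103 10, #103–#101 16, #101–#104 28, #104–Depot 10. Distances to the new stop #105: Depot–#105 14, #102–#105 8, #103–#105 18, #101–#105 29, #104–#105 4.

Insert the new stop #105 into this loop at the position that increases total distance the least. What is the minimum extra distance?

Minimum extra distance: 4 miles, inserting #105 between Depot and #102.

Insertion cost between consecutive stops i–j is d(i,#105) + d(#105,j) − d(i,j):
  between Depot and #102: 14 + 8 − 18 = 4
  between #102 and #103: 8 + 18 − 10 = 16
  between #103 and #101: 18 + 29 − 16 = 31
  between #101 and #104: 29 + 4 − 28 = 5
  between #104 and Depot: 4 + 14 − 10 = 8
Cheapest insertion is between Depot and #102, adding 4.
New total = 82 + 4 = 86.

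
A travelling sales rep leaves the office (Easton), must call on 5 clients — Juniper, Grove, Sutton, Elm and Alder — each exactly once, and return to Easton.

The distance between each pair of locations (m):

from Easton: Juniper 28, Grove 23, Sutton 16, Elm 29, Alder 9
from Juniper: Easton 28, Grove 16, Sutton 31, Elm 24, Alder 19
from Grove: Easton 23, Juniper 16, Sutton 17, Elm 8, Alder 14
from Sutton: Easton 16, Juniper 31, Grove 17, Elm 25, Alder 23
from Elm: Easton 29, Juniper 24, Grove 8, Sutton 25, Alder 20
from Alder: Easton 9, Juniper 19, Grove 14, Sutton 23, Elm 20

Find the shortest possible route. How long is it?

Shortest round trip = 93 m.

There are 60 distinct closed tours to check (reversals are equivalent).
Easton→Juniper→Grove→Sutton→Elm→Alder→Easton: 28+16+17+25+20+9 = 115
Easton→Juniper→Grove→Sutton→Alder→Elm→Easton: 28+16+17+23+20+29 = 133
Easton→Juniper→Grove→Elm→Sutton→Alder→Easton: 28+16+8+25+23+9 = 109
Easton→Juniper→Grove→Elm→Alder→Sutton→Easton: 28+16+8+20+23+16 = 111
Easton→Juniper→Grove→Alder→Sutton→Elm→Easton: 28+16+14+23+25+29 = 135
Easton→Juniper→Grove→Alder→Elm→Sutton→Easton: 28+16+14+20+25+16 = 119
Easton→Juniper→Sutton→Grove→Elm→Alder→Easton: 28+31+17+8+20+9 = 113
Easton→Juniper→Sutton→Grove→Alder→Elm→Easton: 28+31+17+14+20+29 = 139
Easton→Juniper→Sutton→Elm→Grove→Alder→Easton: 28+31+25+8+14+9 = 115
Easton→Juniper→Sutton→Elm→Alder→Grove→Easton: 28+31+25+20+14+23 = 141
Easton→Juniper→Sutton→Alder→Grove→Elm→Easton: 28+31+23+14+8+29 = 133
Easton→Juniper→Sutton→Alder→Elm→Grove→Easton: 28+31+23+20+8+23 = 133
Easton→Juniper→Elm→Grove→Sutton→Alder→Easton: 28+24+8+17+23+9 = 109
Easton→Juniper→Elm→Grove→Alder→Sutton→Easton: 28+24+8+14+23+16 = 113
… (46 more)
Easton→Sutton→Grove→Elm→Juniper→Alder→Easton: 16+17+8+24+19+9 = 93  ← best
The minimum is 93.
One optimal route: Easton → Sutton → Grove → Elm → Juniper → Alder → Easton (or its reverse).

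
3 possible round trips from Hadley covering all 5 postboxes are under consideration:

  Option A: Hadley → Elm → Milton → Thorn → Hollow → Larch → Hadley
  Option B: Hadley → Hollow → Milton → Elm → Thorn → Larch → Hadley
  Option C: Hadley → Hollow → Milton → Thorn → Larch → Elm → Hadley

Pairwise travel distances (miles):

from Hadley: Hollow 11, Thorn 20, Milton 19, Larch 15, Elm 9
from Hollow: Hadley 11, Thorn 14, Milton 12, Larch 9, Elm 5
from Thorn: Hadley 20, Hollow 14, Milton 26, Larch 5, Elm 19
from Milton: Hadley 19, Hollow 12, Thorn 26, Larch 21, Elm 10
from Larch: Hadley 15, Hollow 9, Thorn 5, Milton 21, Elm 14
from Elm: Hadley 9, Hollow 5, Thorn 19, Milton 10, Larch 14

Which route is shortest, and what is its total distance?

72 miles — Option B is the shortest.

Option A: 9 + 10 + 26 + 14 + 9 + 15 = 83
Option B: 11 + 12 + 10 + 19 + 5 + 15 = 72
Option C: 11 + 12 + 26 + 5 + 14 + 9 = 77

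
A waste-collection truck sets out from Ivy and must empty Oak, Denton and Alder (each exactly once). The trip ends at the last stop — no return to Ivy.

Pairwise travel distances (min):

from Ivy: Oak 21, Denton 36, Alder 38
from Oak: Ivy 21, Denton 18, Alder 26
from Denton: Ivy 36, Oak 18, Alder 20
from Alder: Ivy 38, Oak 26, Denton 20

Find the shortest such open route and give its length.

There are 3! = 6 possible orderings.
Ivy - Oak - Denton - Alder: 21+18+20 = 59
Ivy - Oak - Alder - Denton: 21+26+20 = 67
Ivy - Denton - Oak - Alder: 36+18+26 = 80
Ivy - Denton - Alder - Oak: 36+20+26 = 82
Ivy - Alder - Oak - Denton: 38+26+18 = 82
Ivy - Alder - Denton - Oak: 38+20+18 = 76
The minimum is 59.
One shortest path: Ivy → Oak → Denton → Alder.

Shortest open route: 59 min.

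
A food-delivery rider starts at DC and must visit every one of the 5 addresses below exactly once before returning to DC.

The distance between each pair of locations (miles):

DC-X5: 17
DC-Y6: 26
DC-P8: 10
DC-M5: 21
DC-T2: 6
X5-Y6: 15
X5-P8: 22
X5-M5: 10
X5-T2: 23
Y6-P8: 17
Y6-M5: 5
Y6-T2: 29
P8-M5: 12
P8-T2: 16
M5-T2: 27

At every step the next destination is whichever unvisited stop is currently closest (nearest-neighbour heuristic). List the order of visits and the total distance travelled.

Nearest-neighbour total = 71 miles; route DC → T2 → P8 → M5 → Y6 → X5 → DC.

DC → [T2:6 / P8:10 / X5:17 / M5:21 / Y6:26] → T2 (6)
T2 → [P8:16 / X5:23 / M5:27 / Y6:29] → P8 (16)
P8 → [M5:12 / Y6:17 / X5:22] → M5 (12)
M5 → [Y6:5 / X5:10] → Y6 (5)
Y6 → [X5:15] → X5 (15)
Return X5→DC: 17.
Total = 6 + 16 + 12 + 5 + 15 + 17 = 71.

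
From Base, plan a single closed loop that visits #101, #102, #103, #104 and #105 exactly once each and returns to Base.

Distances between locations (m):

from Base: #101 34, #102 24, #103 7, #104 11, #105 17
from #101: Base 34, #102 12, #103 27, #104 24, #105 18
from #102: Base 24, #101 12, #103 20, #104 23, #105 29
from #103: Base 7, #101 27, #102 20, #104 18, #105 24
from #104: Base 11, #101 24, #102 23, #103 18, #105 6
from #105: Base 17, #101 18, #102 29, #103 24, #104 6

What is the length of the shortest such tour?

Base→#101→#102→#103→#104→#105→Base: 34+12+20+18+6+17 = 107
Base→#101→#102→#103→#105→#104→Base: 34+12+20+24+6+11 = 107
Base→#101→#102→#104→#103→#105→Base: 34+12+23+18+24+17 = 128
Base→#101→#102→#104→#105→#103→Base: 34+12+23+6+24+7 = 106
Base→#101→#102→#105→#103→#104→Base: 34+12+29+24+18+11 = 128
Base→#101→#102→#105→#104→#103→Base: 34+12+29+6+18+7 = 106
Base→#101→#103→#102→#104→#105→Base: 34+27+20+23+6+17 = 127
Base→#101→#103→#102→#105→#104→Base: 34+27+20+29+6+11 = 127
Base→#101→#103→#104→#102→#105→Base: 34+27+18+23+29+17 = 148
Base→#101→#103→#104→#105→#102→Base: 34+27+18+6+29+24 = 138
Base→#101→#103→#105→#102→#104→Base: 34+27+24+29+23+11 = 148
Base→#101→#103→#105→#104→#102→Base: 34+27+24+6+23+24 = 138
Base→#101→#104→#102→#103→#105→Base: 34+24+23+20+24+17 = 142
Base→#101→#104→#102→#105→#103→Base: 34+24+23+29+24+7 = 141
… (46 more)
Base→#103→#102→#101→#105→#104→Base: 7+20+12+18+6+11 = 74  ← best
The minimum is 74.
One optimal route: Base → #103 → #102 → #101 → #105 → #104 → Base (or its reverse).

Minimum total distance: 74 m.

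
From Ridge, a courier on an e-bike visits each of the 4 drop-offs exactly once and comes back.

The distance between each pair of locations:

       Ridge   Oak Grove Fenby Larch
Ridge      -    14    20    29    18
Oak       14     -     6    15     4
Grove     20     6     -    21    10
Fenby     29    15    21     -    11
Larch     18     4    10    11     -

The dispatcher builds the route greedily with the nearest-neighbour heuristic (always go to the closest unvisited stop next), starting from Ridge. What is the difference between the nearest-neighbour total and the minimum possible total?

Excess over optimum: 8.

Ridge: Oak=14, Larch=18, Grove=20, Fenby=29 ⇒ Oak
Oak: Larch=4, Grove=6, Fenby=15 ⇒ Larch
Larch: Grove=10, Fenby=11 ⇒ Grove
Grove: Fenby=21 ⇒ Fenby
NN route Ridge → Oak → Larch → Grove → Fenby → Ridge costs 78.
Optimal: Ridge → Oak → Grove → Fenby → Larch → Ridge costs 70 (by enumerating all 12 distinct tours).
Excess = 78 − 70 = 8.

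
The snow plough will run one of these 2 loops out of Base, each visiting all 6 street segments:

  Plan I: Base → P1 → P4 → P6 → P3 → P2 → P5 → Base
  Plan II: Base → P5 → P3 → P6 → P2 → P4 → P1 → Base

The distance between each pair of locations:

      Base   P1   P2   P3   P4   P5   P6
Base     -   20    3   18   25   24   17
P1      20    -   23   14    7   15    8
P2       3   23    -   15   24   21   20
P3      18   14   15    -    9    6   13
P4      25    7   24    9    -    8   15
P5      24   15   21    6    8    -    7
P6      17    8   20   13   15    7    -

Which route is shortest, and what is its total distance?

Plan I: 20 + 7 + 15 + 13 + 15 + 21 + 24 = 115
Plan II: 24 + 6 + 13 + 20 + 24 + 7 + 20 = 114

Shortest is Plan II, total 114.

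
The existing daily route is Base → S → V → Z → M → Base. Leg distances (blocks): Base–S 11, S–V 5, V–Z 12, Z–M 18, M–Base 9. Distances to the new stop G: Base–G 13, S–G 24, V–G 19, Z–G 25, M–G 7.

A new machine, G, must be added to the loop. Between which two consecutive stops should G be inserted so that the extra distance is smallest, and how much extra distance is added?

Insertion cost between consecutive stops i–j is d(i,G) + d(G,j) − d(i,j):
  between Base and S: 13 + 24 − 11 = 26
  between S and V: 24 + 19 − 5 = 38
  between V and Z: 19 + 25 − 12 = 32
  between Z and M: 25 + 7 − 18 = 14
  between M and Base: 7 + 13 − 9 = 11
Cheapest insertion is between M and Base, adding 11.
New total = 55 + 11 = 66.

+11 blocks — insert G between M and Base.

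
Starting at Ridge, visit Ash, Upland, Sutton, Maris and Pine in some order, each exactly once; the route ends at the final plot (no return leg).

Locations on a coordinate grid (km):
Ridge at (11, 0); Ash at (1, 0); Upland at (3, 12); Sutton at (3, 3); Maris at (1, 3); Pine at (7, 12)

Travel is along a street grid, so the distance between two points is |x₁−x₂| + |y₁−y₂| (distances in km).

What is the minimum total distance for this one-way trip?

There are 5! = 120 possible orderings.
Ridge - Ash - Upland - Sutton - Maris - Pine: 10+14+9+2+15 = 50
Ridge - Ash - Upland - Sutton - Pine - Maris: 10+14+9+13+15 = 61
Ridge - Ash - Upland - Maris - Sutton - Pine: 10+14+11+2+13 = 50
Ridge - Ash - Upland - Maris - Pine - Sutton: 10+14+11+15+13 = 63
Ridge - Ash - Upland - Pine - Sutton - Maris: 10+14+4+13+2 = 43
Ridge - Ash - Upland - Pine - Maris - Sutton: 10+14+4+15+2 = 45
Ridge - Ash - Sutton - Upland - Maris - Pine: 10+5+9+11+15 = 50
Ridge - Ash - Sutton - Upland - Pine - Maris: 10+5+9+4+15 = 43
Ridge - Ash - Sutton - Maris - Upland - Pine: 10+5+2+11+4 = 32
Ridge - Ash - Sutton - Maris - Pine - Upland: 10+5+2+15+4 = 36
Ridge - Ash - Sutton - Pine - Upland - Maris: 10+5+13+4+11 = 43
Ridge - Ash - Sutton - Pine - Maris - Upland: 10+5+13+15+11 = 54
Ridge - Ash - Maris - Upland - Sutton - Pine: 10+3+11+9+13 = 46
Ridge - Ash - Maris - Upland - Pine - Sutton: 10+3+11+4+13 = 41
… (106 more)
Ridge - Ash - Maris - Sutton - Upland - Pine: 10+3+2+9+4 = 28  ← best
The minimum is 28.
One shortest path: Ridge → Ash → Maris → Sutton → Upland → Pine.

Minimum one-way distance = 28 km.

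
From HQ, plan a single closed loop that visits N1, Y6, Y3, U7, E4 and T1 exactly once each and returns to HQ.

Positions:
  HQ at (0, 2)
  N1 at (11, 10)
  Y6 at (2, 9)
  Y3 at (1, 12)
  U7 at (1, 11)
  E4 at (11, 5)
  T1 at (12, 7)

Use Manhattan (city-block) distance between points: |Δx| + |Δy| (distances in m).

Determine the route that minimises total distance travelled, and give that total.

Minimum total distance: 46 m.

There are 360 distinct closed tours to check (reversals are equivalent).
HQ-N1-Y6-Y3-U7-E4-T1-HQ: 19+10+4+1+16+3+17 = 70
HQ-N1-Y6-Y3-U7-T1-E4-HQ: 19+10+4+1+15+3+14 = 66
HQ-N1-Y6-Y3-E4-U7-T1-HQ: 19+10+4+17+16+15+17 = 98
HQ-N1-Y6-Y3-E4-T1-U7-HQ: 19+10+4+17+3+15+10 = 78
HQ-N1-Y6-Y3-T1-U7-E4-HQ: 19+10+4+16+15+16+14 = 94
HQ-N1-Y6-Y3-T1-E4-U7-HQ: 19+10+4+16+3+16+10 = 78
HQ-N1-Y6-U7-Y3-E4-T1-HQ: 19+10+3+1+17+3+17 = 70
HQ-N1-Y6-U7-Y3-T1-E4-HQ: 19+10+3+1+16+3+14 = 66
… (352 more)
HQ-Y6-Y3-U7-N1-T1-E4-HQ: 9+4+1+11+4+3+14 = 46  ← best
The minimum is 46.
One optimal route: HQ → Y6 → Y3 → U7 → N1 → T1 → E4 → HQ (or its reverse).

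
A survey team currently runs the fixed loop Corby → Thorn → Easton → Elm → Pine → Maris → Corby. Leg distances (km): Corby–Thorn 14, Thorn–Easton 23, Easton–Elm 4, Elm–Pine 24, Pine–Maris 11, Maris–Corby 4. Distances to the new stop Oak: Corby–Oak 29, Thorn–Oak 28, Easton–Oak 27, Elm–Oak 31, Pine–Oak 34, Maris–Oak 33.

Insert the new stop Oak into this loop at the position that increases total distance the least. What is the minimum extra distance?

Insertion cost between consecutive stops i–j is d(i,Oak) + d(Oak,j) − d(i,j):
  between Corby and Thorn: 29 + 28 − 14 = 43
  between Thorn and Easton: 28 + 27 − 23 = 32
  between Easton and Elm: 27 + 31 − 4 = 54
  between Elm and Pine: 31 + 34 − 24 = 41
  between Pine and Maris: 34 + 33 − 11 = 56
  between Maris and Corby: 33 + 29 − 4 = 58
Cheapest insertion is between Thorn and Easton, adding 32.
New total = 80 + 32 = 112.

+32 km — insert Oak between Thorn and Easton.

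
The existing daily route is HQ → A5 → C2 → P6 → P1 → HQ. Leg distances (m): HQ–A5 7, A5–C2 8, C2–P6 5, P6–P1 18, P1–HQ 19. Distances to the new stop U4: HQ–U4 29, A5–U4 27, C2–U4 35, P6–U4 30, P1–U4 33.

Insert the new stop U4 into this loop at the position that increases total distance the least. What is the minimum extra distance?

Insertion cost between consecutive stops i–j is d(i,U4) + d(U4,j) − d(i,j):
  between HQ and A5: 29 + 27 − 7 = 49
  between A5 and C2: 27 + 35 − 8 = 54
  between C2 and P6: 35 + 30 − 5 = 60
  between P6 and P1: 30 + 33 − 18 = 45
  between P1 and HQ: 33 + 29 − 19 = 43
Cheapest insertion is between P1 and HQ, adding 43.
New total = 57 + 43 = 100.

+43 m — insert U4 between P1 and HQ.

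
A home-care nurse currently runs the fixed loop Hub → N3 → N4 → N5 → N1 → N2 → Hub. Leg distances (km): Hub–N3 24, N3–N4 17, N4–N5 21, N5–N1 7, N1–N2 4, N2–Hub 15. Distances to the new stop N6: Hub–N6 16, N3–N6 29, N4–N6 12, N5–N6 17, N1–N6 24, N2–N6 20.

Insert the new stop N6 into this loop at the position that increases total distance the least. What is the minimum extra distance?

Insertion cost between consecutive stops i–j is d(i,N6) + d(N6,j) − d(i,j):
  between Hub and N3: 16 + 29 − 24 = 21
  between N3 and N4: 29 + 12 − 17 = 24
  between N4 and N5: 12 + 17 − 21 = 8
  between N5 and N1: 17 + 24 − 7 = 34
  between N1 and N2: 24 + 20 − 4 = 40
  between N2 and Hub: 20 + 16 − 15 = 21
Cheapest insertion is between N4 and N5, adding 8.
New total = 88 + 8 = 96.

Adding 8 km by placing N6 on the N4–N5 leg.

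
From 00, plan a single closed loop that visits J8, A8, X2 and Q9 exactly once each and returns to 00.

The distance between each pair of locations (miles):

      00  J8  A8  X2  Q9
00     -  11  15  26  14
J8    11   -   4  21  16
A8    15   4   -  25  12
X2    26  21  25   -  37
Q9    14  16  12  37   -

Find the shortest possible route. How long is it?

00→J8→A8→X2→Q9→00: 11+4+25+37+14 = 91
00→J8→A8→Q9→X2→00: 11+4+12+37+26 = 90
00→J8→X2→A8→Q9→00: 11+21+25+12+14 = 83
00→J8→X2→Q9→A8→00: 11+21+37+12+15 = 96
00→J8→Q9→A8→X2→00: 11+16+12+25+26 = 90
00→J8→Q9→X2→A8→00: 11+16+37+25+15 = 104
00→A8→J8→X2→Q9→00: 15+4+21+37+14 = 91
00→A8→J8→Q9→X2→00: 15+4+16+37+26 = 98
00→A8→X2→J8→Q9→00: 15+25+21+16+14 = 91
00→A8→Q9→J8→X2→00: 15+12+16+21+26 = 90
00→X2→J8→A8→Q9→00: 26+21+4+12+14 = 77
00→X2→A8→J8→Q9→00: 26+25+4+16+14 = 85
The minimum is 77.
One optimal route: 00 → X2 → J8 → A8 → Q9 → 00 (or its reverse).

77 miles — the shortest possible round trip.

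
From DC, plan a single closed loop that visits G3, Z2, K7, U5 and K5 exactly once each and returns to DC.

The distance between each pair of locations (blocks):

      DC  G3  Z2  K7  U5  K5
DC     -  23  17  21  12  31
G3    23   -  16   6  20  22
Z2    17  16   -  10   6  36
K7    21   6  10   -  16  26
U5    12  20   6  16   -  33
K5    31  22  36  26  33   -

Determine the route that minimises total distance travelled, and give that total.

DC → G3 → Z2 → K7 → U5 → K5 → DC: 23+16+10+16+33+31 = 129
DC → G3 → Z2 → K7 → K5 → U5 → DC: 23+16+10+26+33+12 = 120
DC → G3 → Z2 → U5 → K7 → K5 → DC: 23+16+6+16+26+31 = 118
DC → G3 → Z2 → U5 → K5 → K7 → DC: 23+16+6+33+26+21 = 125
DC → G3 → Z2 → K5 → K7 → U5 → DC: 23+16+36+26+16+12 = 129
DC → G3 → Z2 → K5 → U5 → K7 → DC: 23+16+36+33+16+21 = 145
DC → G3 → K7 → Z2 → U5 → K5 → DC: 23+6+10+6+33+31 = 109
DC → G3 → K7 → Z2 → K5 → U5 → DC: 23+6+10+36+33+12 = 120
DC → G3 → K7 → U5 → Z2 → K5 → DC: 23+6+16+6+36+31 = 118
DC → G3 → K7 → U5 → K5 → Z2 → DC: 23+6+16+33+36+17 = 131
DC → G3 → K7 → K5 → Z2 → U5 → DC: 23+6+26+36+6+12 = 109
DC → G3 → K7 → K5 → U5 → Z2 → DC: 23+6+26+33+6+17 = 111
DC → G3 → U5 → Z2 → K7 → K5 → DC: 23+20+6+10+26+31 = 116
DC → G3 → U5 → Z2 → K5 → K7 → DC: 23+20+6+36+26+21 = 132
… (46 more)
DC → U5 → Z2 → K7 → G3 → K5 → DC: 12+6+10+6+22+31 = 87  ← best
The minimum is 87.
One optimal route: DC → U5 → Z2 → K7 → G3 → K5 → DC (or its reverse).

87 blocks — the shortest possible round trip.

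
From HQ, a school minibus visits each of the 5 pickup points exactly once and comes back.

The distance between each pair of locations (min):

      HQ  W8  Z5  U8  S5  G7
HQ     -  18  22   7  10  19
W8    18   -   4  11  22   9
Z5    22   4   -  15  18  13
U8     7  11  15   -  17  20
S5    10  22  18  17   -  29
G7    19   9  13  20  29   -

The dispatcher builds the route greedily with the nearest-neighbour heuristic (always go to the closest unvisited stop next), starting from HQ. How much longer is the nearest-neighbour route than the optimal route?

6 min longer than the optimal tour.

HQ: U8=7, S5=10, W8=18, G7=19, Z5=22 ⇒ U8
U8: W8=11, Z5=15, S5=17, G7=20 ⇒ W8
W8: Z5=4, G7=9, S5=22 ⇒ Z5
Z5: G7=13, S5=18 ⇒ G7
G7: S5=29 ⇒ S5
NN route HQ → U8 → W8 → Z5 → G7 → S5 → HQ costs 74.
Optimal: HQ → U8 → W8 → G7 → Z5 → S5 → HQ costs 68 (by enumerating all 60 distinct tours).
Excess = 74 − 68 = 6.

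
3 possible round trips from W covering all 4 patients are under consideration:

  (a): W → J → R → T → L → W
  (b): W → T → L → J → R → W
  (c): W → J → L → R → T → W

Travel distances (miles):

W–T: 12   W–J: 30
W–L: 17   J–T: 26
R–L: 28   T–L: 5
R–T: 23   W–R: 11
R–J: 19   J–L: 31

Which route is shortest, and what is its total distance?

Shortest is (b), total 78 miles.

(a): 30 + 19 + 23 + 5 + 17 = 94
(b): 12 + 5 + 31 + 19 + 11 = 78
(c): 30 + 31 + 28 + 23 + 12 = 124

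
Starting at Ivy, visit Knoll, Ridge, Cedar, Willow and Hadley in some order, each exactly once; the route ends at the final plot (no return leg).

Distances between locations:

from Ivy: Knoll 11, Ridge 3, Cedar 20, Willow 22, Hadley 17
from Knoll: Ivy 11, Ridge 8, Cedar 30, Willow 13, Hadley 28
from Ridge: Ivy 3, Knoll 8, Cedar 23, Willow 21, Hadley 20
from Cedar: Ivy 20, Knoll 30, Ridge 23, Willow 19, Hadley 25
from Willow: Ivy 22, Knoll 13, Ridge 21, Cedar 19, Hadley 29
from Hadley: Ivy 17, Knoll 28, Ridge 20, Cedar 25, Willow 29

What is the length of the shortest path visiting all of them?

68 — the minimum one-way total.

There are 5! = 120 possible orderings.
Ivy→Knoll→Ridge→Cedar→Willow→Hadley: 11+8+23+19+29 = 90
Ivy→Knoll→Ridge→Cedar→Hadley→Willow: 11+8+23+25+29 = 96
Ivy→Knoll→Ridge→Willow→Cedar→Hadley: 11+8+21+19+25 = 84
Ivy→Knoll→Ridge→Willow→Hadley→Cedar: 11+8+21+29+25 = 94
Ivy→Knoll→Ridge→Hadley→Cedar→Willow: 11+8+20+25+19 = 83
Ivy→Knoll→Ridge→Hadley→Willow→Cedar: 11+8+20+29+19 = 87
Ivy→Knoll→Cedar→Ridge→Willow→Hadley: 11+30+23+21+29 = 114
Ivy→Knoll→Cedar→Ridge→Hadley→Willow: 11+30+23+20+29 = 113
Ivy→Knoll→Cedar→Willow→Ridge→Hadley: 11+30+19+21+20 = 101
Ivy→Knoll→Cedar→Willow→Hadley→Ridge: 11+30+19+29+20 = 109
Ivy→Knoll→Cedar→Hadley→Ridge→Willow: 11+30+25+20+21 = 107
Ivy→Knoll→Cedar→Hadley→Willow→Ridge: 11+30+25+29+21 = 116
Ivy→Knoll→Willow→Ridge→Cedar→Hadley: 11+13+21+23+25 = 93
Ivy→Knoll→Willow→Ridge→Hadley→Cedar: 11+13+21+20+25 = 90
… (106 more)
Ivy→Ridge→Knoll→Willow→Cedar→Hadley: 3+8+13+19+25 = 68  ← best
The minimum is 68.
One shortest path: Ivy → Ridge → Knoll → Willow → Cedar → Hadley.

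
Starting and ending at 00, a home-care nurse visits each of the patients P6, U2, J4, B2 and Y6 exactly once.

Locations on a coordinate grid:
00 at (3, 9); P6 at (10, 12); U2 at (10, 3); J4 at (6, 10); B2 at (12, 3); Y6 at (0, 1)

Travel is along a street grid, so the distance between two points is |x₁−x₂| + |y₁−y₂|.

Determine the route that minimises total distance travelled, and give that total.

00-P6-U2-J4-B2-Y6-00: 10+9+11+13+14+11 = 68
00-P6-U2-J4-Y6-B2-00: 10+9+11+15+14+15 = 74
00-P6-U2-B2-J4-Y6-00: 10+9+2+13+15+11 = 60
00-P6-U2-B2-Y6-J4-00: 10+9+2+14+15+4 = 54
00-P6-U2-Y6-J4-B2-00: 10+9+12+15+13+15 = 74
00-P6-U2-Y6-B2-J4-00: 10+9+12+14+13+4 = 62
00-P6-J4-U2-B2-Y6-00: 10+6+11+2+14+11 = 54
00-P6-J4-U2-Y6-B2-00: 10+6+11+12+14+15 = 68
00-P6-J4-B2-U2-Y6-00: 10+6+13+2+12+11 = 54
00-P6-J4-B2-Y6-U2-00: 10+6+13+14+12+13 = 68
00-P6-J4-Y6-U2-B2-00: 10+6+15+12+2+15 = 60
00-P6-J4-Y6-B2-U2-00: 10+6+15+14+2+13 = 60
00-P6-B2-U2-J4-Y6-00: 10+11+2+11+15+11 = 60
00-P6-B2-U2-Y6-J4-00: 10+11+2+12+15+4 = 54
… (46 more)
00-J4-P6-U2-B2-Y6-00: 4+6+9+2+14+11 = 46  ← best
The minimum is 46.
One optimal route: 00 → J4 → P6 → U2 → B2 → Y6 → 00 (or its reverse).

Minimum total distance: 46.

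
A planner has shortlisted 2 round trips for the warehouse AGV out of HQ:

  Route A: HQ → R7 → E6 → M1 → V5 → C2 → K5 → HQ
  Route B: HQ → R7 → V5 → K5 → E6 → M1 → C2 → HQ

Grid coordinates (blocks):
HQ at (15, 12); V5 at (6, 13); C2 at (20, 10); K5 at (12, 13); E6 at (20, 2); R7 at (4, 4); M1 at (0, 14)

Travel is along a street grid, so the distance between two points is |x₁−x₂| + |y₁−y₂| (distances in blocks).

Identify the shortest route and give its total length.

Route A: 19 + 18 + 32 + 7 + 17 + 11 + 4 = 108
Route B: 19 + 11 + 6 + 19 + 32 + 24 + 7 = 118

108 blocks — Route A is the shortest.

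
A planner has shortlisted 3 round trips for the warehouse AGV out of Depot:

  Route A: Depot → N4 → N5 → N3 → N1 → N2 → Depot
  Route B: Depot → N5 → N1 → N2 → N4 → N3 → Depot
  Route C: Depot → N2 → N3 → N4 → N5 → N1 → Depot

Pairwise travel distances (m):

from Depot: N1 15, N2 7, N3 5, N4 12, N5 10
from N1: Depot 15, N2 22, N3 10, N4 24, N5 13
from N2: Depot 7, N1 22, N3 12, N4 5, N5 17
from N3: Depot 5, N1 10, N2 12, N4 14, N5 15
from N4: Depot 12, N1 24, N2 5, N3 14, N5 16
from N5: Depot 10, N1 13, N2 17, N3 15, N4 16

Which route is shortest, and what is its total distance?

Shortest is Route B, total 69 m.

Route A: 12 + 16 + 15 + 10 + 22 + 7 = 82
Route B: 10 + 13 + 22 + 5 + 14 + 5 = 69
Route C: 7 + 12 + 14 + 16 + 13 + 15 = 77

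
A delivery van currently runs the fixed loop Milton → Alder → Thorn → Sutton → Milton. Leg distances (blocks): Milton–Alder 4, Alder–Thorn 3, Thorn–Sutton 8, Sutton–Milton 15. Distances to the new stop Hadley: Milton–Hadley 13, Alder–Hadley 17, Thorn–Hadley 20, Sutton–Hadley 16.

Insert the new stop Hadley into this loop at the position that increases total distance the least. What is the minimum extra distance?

Minimum extra distance: 14 blocks, inserting Hadley between Sutton and Milton.

Insertion cost between consecutive stops i–j is d(i,Hadley) + d(Hadley,j) − d(i,j):
  between Milton and Alder: 13 + 17 − 4 = 26
  between Alder and Thorn: 17 + 20 − 3 = 34
  between Thorn and Sutton: 20 + 16 − 8 = 28
  between Sutton and Milton: 16 + 13 − 15 = 14
Cheapest insertion is between Sutton and Milton, adding 14.
New total = 30 + 14 = 44.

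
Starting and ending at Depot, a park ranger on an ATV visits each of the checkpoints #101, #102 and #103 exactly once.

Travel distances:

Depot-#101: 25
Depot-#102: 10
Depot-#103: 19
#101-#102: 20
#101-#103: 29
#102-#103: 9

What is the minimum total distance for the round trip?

73 — the shortest possible round trip.

Depot - #101 - #102 - #103 - Depot: 25+20+9+19 = 73
Depot - #101 - #103 - #102 - Depot: 25+29+9+10 = 73
Depot - #102 - #101 - #103 - Depot: 10+20+29+19 = 78
The minimum is 73.
One optimal route: Depot → #101 → #102 → #103 → Depot (or its reverse).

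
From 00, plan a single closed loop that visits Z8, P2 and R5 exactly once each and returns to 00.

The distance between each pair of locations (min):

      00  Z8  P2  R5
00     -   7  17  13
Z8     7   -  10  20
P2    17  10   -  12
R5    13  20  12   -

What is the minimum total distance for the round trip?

With 3 stops there are 3!/2 = 3 distinct round trips (a route and its reverse cost the same).
00 → Z8 → P2 → R5 → 00: 7+10+12+13 = 42
00 → Z8 → R5 → P2 → 00: 7+20+12+17 = 56
00 → P2 → Z8 → R5 → 00: 17+10+20+13 = 60
The minimum is 42.
One optimal route: 00 → Z8 → P2 → R5 → 00 (or its reverse).

42 min — the shortest possible round trip.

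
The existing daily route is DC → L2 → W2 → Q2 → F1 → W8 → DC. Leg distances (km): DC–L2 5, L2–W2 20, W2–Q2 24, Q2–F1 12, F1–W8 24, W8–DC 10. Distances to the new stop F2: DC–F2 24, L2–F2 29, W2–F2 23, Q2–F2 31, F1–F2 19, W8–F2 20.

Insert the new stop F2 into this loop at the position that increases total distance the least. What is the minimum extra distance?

Insertion cost between consecutive stops i–j is d(i,F2) + d(F2,j) − d(i,j):
  between DC and L2: 24 + 29 − 5 = 48
  between L2 and W2: 29 + 23 − 20 = 32
  between W2 and Q2: 23 + 31 − 24 = 30
  between Q2 and F1: 31 + 19 − 12 = 38
  between F1 and W8: 19 + 20 − 24 = 15
  between W8 and DC: 20 + 24 − 10 = 34
Cheapest insertion is between F1 and W8, adding 15.
New total = 95 + 15 = 110.

+15 km — insert F2 between F1 and W8.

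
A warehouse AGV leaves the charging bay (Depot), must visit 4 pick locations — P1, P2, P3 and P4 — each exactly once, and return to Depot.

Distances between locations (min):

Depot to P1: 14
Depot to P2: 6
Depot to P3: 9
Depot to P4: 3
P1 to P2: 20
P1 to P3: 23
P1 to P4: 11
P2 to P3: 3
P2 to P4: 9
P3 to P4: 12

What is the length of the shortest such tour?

With 4 stops there are 4!/2 = 12 distinct round trips (a route and its reverse cost the same).
Depot - P1 - P2 - P3 - P4 - Depot: 14+20+3+12+3 = 52
Depot - P1 - P2 - P4 - P3 - Depot: 14+20+9+12+9 = 64
Depot - P1 - P3 - P2 - P4 - Depot: 14+23+3+9+3 = 52
Depot - P1 - P3 - P4 - P2 - Depot: 14+23+12+9+6 = 64
Depot - P1 - P4 - P2 - P3 - Depot: 14+11+9+3+9 = 46
Depot - P1 - P4 - P3 - P2 - Depot: 14+11+12+3+6 = 46
Depot - P2 - P1 - P3 - P4 - Depot: 6+20+23+12+3 = 64
Depot - P2 - P1 - P4 - P3 - Depot: 6+20+11+12+9 = 58
Depot - P2 - P3 - P1 - P4 - Depot: 6+3+23+11+3 = 46
Depot - P2 - P4 - P1 - P3 - Depot: 6+9+11+23+9 = 58
Depot - P3 - P1 - P2 - P4 - Depot: 9+23+20+9+3 = 64
Depot - P3 - P2 - P1 - P4 - Depot: 9+3+20+11+3 = 46
The minimum is 46.
One optimal route: Depot → P1 → P4 → P2 → P3 → Depot (or its reverse).

Shortest round trip = 46 min.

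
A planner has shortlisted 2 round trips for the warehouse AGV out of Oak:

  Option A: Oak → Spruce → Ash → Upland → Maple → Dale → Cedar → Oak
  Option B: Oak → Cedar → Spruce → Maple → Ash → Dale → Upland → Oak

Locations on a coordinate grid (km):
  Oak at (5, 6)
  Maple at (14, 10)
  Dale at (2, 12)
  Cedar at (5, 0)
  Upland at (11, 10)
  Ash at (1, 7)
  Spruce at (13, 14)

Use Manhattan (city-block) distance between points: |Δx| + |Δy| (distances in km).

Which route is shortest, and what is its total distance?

Shortest is Option B, total 76 km.

Option A: 16 + 19 + 13 + 3 + 14 + 15 + 6 = 86
Option B: 6 + 22 + 5 + 16 + 6 + 11 + 10 = 76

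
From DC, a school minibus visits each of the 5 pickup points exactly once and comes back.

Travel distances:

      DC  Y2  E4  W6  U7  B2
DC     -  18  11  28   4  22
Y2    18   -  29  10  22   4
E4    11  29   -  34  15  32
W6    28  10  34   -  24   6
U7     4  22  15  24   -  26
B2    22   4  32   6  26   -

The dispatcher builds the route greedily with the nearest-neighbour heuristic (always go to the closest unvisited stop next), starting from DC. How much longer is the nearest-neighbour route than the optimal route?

DC: U7=4, E4=11, Y2=18, B2=22, W6=28 ⇒ U7
U7: E4=15, Y2=22, W6=24, B2=26 ⇒ E4
E4: Y2=29, B2=32, W6=34 ⇒ Y2
Y2: B2=4, W6=10 ⇒ B2
B2: W6=6 ⇒ W6
NN route DC → U7 → E4 → Y2 → B2 → W6 → DC costs 86.
Optimal: DC → Y2 → B2 → W6 → U7 → E4 → DC costs 78 (by enumerating all 60 distinct tours).
Excess = 86 − 78 = 8.

The nearest-neighbour route is 8 longer than optimal.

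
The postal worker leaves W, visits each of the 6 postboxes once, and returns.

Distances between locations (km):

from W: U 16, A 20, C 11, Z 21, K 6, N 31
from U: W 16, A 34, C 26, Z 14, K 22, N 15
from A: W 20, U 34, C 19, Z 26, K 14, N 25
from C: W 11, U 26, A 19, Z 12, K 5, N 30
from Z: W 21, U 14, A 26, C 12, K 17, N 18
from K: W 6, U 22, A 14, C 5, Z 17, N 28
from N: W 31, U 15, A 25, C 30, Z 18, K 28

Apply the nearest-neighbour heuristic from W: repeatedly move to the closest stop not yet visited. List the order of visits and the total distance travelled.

Total distance 97 km via the nearest-neighbour route W → K → C → Z → U → N → A → W.

At W the remaining stops are K 6, C 11, U 16, A 20, Z 21, N 31; go to K.
At K the remaining stops are C 5, A 14, Z 17, U 22, N 28; go to C.
At C the remaining stops are Z 12, A 19, U 26, N 30; go to Z.
At Z the remaining stops are U 14, N 18, A 26; go to U.
At U the remaining stops are N 15, A 34; go to N.
At N the remaining stops are A 25; go to A.
Return A→W: 20.
Total = 6 + 5 + 12 + 14 + 15 + 25 + 20 = 97.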